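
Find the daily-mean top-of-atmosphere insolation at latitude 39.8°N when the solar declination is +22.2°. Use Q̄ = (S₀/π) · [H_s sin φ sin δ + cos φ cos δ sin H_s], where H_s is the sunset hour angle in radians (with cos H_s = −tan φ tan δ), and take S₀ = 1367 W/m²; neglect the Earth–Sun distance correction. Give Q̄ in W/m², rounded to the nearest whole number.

cos H_s = −tan(39.8°) · tan(22.2°) = -0.3400, so H_s = arccos(-0.3400) = 109.88°. In radians, H_s = 1.9178.
H_s sin φ sin δ = 1.9178 × 0.6401 × 0.3778 = 0.4638.
cos φ cos δ sin H_s = 0.7683 × 0.9259 × 0.9404 = 0.6690.
Q̄ = (1367/π) × (0.4638 + 0.6690) = 435.13 × 1.1328 = 492.92 W/m².

493 W/m²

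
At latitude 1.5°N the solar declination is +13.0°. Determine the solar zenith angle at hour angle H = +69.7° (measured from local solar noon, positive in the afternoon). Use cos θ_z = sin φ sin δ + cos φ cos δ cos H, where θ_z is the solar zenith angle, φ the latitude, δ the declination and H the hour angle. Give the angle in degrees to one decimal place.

69.9°

cos θ_z = sin(1.5°) sin(13.0°) + cos(1.5°) cos(13.0°) cos(69.70°) = 0.0059 + 0.3379 = 0.3438.
θ_z = arccos(0.3438) = 69.89°.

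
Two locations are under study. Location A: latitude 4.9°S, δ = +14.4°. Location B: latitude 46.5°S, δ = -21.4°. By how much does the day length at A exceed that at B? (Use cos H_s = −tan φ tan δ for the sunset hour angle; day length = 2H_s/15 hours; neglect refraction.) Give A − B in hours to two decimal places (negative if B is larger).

A: H_s = arccos(−tan -4.9° · tan 14.4°) = 88.74°, so 2H_s/15 = 11.8320 h.
B: H_s = arccos(−tan -46.5° · tan -21.4°) = 114.39°, so 2H_s/15 = 15.2520 h.
A − B = 11.8320 − 15.2520 = -3.4200 h.

-3.42 h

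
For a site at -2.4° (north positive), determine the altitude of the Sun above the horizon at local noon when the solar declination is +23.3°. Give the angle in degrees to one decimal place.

At local solar noon the hour angle is zero, so the elevation is 90° − |φ − δ| = 90° − |-2.4° − (23.3°)| = 90° − 25.7° = 64.3°.

64.3°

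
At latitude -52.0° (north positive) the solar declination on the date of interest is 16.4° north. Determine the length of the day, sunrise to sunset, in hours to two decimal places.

−tan φ tan δ = −(-1.2799)(0.2943) = 0.3767; H_s = arccos(0.3767) = 67.87°.
Day length = 2 H_s / 15° h⁻¹ = 135.74° / 15 = 9.049 h.

9.05 hours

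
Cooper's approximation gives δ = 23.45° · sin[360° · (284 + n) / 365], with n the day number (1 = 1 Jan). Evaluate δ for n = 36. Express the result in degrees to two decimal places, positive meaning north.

-16.40°

360 × (284 + 36) / 365 = 315.616°; sin(315.616°) = -0.6995.
δ = 23.45 × -0.6995 = -16.403° ≈ -16.40°.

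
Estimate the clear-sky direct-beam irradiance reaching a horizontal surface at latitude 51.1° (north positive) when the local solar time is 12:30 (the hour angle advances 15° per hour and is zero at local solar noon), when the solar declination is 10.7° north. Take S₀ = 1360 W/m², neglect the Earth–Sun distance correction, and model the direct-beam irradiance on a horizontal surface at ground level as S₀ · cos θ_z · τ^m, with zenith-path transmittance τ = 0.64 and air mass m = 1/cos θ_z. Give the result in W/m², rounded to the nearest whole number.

Hour angle H = 15° × (12.5 − 12) = 7.50°.
With φ = 51.1°, δ = 10.7°, H = 7.50°: sin φ sin δ = 0.1445, cos φ cos δ cos H = 0.6118, so cos θ_z = 0.7563.
Air mass m = 1/cos θ_z = 1/0.7563 = 1.322; τ^m = 0.64^1.322 = 0.5543.
Surface direct beam = 1360 × 0.7563 × 0.5543 = 570.14 W/m².

570 W/m²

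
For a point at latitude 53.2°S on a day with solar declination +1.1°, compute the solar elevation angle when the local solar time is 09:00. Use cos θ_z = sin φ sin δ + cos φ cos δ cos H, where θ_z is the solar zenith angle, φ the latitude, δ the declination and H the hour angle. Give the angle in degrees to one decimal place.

24.1°

Hour angle H = 15° × (9 − 12) = -45.00°.
With φ = -53.2°, δ = 1.1°, H = -45.00°: sin φ sin δ = -0.0154, cos φ cos δ cos H = 0.4235, so cos θ_z = 0.4081.
θ_z = arccos(0.4081) = 65.91°, so the elevation is 90° − 65.91° = 24.09°.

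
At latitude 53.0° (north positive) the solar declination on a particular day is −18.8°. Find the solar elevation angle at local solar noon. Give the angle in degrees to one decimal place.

At local solar noon the hour angle is zero, so the elevation is 90° − |φ − δ| = 90° − |53.0° − (-18.8°)| = 90° − 71.8° = 18.2°.

18.2°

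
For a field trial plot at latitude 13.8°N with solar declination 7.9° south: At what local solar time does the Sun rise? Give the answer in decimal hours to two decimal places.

6.13 h

The sunset hour angle satisfies cos H_s = −tan φ tan δ = 0.0341, giving H_s = 88.05°.
Sunrise is at 12 − H_s/15 = 12 − 5.870 = 6.130 h local solar time.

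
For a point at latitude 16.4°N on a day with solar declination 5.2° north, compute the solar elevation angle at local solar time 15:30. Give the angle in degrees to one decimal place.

Hour angle H = 15° × (15.5 − 12) = 52.50°.
cos θ_z = sin(16.4°) sin(5.2°) + cos(16.4°) cos(5.2°) cos(52.50°) = 0.0256 + 0.5816 = 0.6072.
θ_z = arccos(0.6072) = 52.61°, so the elevation is 90° − 52.61° = 37.39°.

37.4°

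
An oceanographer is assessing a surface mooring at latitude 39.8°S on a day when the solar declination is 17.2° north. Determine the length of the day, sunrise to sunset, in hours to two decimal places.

−tan φ tan δ = −(-0.8332)(0.3096) = 0.2580; H_s = arccos(0.2580) = 75.05°.
Day length = 2 H_s / 15° h⁻¹ = 150.10° / 15 = 10.007 h.

10.01 hours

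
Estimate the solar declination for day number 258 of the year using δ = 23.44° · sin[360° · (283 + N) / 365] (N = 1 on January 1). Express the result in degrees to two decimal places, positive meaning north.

360 × (283 + 258) / 365 = 533.589°; sin(533.589°) = 0.1117.
δ = 23.44 × 0.1117 = 2.618° ≈ +2.62°.

+2.62°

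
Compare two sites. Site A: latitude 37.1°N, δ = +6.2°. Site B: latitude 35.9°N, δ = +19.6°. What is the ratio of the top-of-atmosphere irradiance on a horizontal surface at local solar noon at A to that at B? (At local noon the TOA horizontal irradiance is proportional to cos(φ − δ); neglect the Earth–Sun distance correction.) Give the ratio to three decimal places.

A: cos θ_z = cos(37.1° − (6.2°)) = 0.8581.
B: cos θ_z = cos(35.9° − (19.6°)) = 0.9598.
Ratio A/B = 0.8581 / 0.9598 = 0.8940.

0.894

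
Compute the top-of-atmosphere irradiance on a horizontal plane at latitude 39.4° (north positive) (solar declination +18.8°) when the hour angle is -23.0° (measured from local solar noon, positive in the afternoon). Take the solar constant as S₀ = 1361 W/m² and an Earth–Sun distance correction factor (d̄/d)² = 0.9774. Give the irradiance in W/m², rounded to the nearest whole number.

1168 W/m²

cos θ_z = sin φ sin δ + cos φ cos δ cos H = (0.6347)(0.3223) + (0.7727)(0.9466)(0.9205) = 0.8779.
Top-of-atmosphere irradiance = S₀ (d̄/d)² cos θ_z = 1361 × 0.9774 × 0.8779 = 1167.82 W/m².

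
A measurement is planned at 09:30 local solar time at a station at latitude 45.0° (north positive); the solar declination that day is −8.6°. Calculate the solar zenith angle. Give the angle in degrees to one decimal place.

Hour angle H = 15° × (9.5 − 12) = -37.50°.
cos θ_z = sin(45.0°) sin(-8.6°) + cos(45.0°) cos(-8.6°) cos(-37.50°) = -0.1057 + 0.5547 = 0.4490.
θ_z = arccos(0.4490) = 63.32°.

63.3°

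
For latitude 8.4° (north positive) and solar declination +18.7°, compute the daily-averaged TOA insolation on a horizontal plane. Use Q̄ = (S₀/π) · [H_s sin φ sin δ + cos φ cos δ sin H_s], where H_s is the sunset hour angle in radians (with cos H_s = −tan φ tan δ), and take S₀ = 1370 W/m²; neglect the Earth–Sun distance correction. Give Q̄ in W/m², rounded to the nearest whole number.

The sunset hour angle satisfies cos H_s = −tan φ tan δ = -0.0500, giving H_s = 92.87°. In radians, H_s = 1.6209.
H_s sin φ sin δ = 1.6209 × 0.1461 × 0.3206 = 0.0759.
cos φ cos δ sin H_s = 0.9893 × 0.9472 × 0.9987 = 0.9358.
Q̄ = (1370/π) × (0.0759 + 0.9358) = 436.08 × 1.0117 = 441.18 W/m².

441 W/m²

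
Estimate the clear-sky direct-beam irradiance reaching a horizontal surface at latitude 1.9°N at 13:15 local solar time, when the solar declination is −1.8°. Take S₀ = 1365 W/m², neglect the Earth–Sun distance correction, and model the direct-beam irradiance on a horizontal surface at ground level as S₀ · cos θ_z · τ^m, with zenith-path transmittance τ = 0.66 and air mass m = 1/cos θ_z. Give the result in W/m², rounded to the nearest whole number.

831 W/m²

Hour angle H = 15° × (13.25 − 12) = 18.75°.
cos θ_z = sin(1.9°) sin(-1.8°) + cos(1.9°) cos(-1.8°) cos(18.75°) = -0.0010 + 0.9459 = 0.9449.
Air mass m = 1/cos θ_z = 1/0.9449 = 1.058; τ^m = 0.66^1.058 = 0.6443.
Surface direct beam = 1365 × 0.9449 × 0.6443 = 831.01 W/m².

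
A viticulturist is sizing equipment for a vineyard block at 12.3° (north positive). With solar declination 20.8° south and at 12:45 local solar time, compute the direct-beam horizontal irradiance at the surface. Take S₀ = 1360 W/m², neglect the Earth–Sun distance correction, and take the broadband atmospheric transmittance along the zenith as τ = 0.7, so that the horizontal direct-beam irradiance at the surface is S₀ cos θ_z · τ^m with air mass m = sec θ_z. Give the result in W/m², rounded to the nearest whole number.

Hour angle H = 15° × (12.75 − 12) = 11.25°.
With φ = 12.3°, δ = -20.8°, H = 11.25°: sin φ sin δ = -0.0756, cos φ cos δ cos H = 0.8958, so cos θ_z = 0.8202.
Air mass m = 1/cos θ_z = 1/0.8202 = 1.219; τ^m = 0.7^1.219 = 0.6474.
Surface direct beam = 1360 × 0.8202 × 0.6474 = 722.16 W/m².

722 W/m²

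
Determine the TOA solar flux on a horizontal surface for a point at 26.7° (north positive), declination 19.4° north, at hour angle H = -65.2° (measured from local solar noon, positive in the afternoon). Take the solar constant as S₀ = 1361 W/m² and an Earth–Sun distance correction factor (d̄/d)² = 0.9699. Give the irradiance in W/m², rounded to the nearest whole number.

664 W/m²

cos θ_z = sin(26.7°) sin(19.4°) + cos(26.7°) cos(19.4°) cos(-65.20°) = 0.1492 + 0.3535 = 0.5027.
Top-of-atmosphere irradiance = S₀ (d̄/d)² cos θ_z = 1361 × 0.9699 × 0.5027 = 663.58 W/m².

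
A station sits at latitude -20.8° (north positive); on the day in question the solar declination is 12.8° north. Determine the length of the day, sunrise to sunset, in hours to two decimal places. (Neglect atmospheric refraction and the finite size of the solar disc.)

cos H_s = −tan(-20.8°) · tan(12.8°) = 0.0863, so H_s = arccos(0.0863) = 85.05°.
Day length = 2 H_s / 15° h⁻¹ = 170.10° / 15 = 11.340 h.

11.34 hours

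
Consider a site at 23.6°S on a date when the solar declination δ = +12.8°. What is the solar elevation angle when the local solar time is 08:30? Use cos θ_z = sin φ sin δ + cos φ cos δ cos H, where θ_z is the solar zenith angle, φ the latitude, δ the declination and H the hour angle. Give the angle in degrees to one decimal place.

Hour angle H = 15° × (8.5 − 12) = -52.50°.
cos θ_z = sin(-23.6°) sin(12.8°) + cos(-23.6°) cos(12.8°) cos(-52.50°) = -0.0887 + 0.5440 = 0.4553.
θ_z = arccos(0.4553) = 62.92°, so the elevation is 90° − 62.92° = 27.08°.

27.1°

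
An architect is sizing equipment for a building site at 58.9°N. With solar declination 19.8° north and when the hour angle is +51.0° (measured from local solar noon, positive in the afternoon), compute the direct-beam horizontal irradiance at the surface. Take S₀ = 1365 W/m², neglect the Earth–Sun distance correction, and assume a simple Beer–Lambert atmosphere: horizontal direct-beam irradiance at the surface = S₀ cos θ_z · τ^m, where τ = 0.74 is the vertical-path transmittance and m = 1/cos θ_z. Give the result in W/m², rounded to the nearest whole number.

491 W/m²

cos θ_z = sin φ sin δ + cos φ cos δ cos H = (0.8563)(0.3387) + (0.5165)(0.9409)(0.6293) = 0.5959.
Air mass m = 1/cos θ_z = 1/0.5959 = 1.678; τ^m = 0.74^1.678 = 0.6034.
Surface direct beam = 1365 × 0.5959 × 0.6034 = 490.81 W/m².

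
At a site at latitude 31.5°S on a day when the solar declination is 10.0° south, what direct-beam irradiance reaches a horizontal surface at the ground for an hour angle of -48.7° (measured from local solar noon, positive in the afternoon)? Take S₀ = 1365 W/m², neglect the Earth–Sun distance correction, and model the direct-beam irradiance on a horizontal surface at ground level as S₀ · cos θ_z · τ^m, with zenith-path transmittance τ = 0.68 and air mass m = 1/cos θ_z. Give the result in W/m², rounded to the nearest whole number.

484 W/m²

cos θ_z = sin φ sin δ + cos φ cos δ cos H = (-0.5225)(-0.1736) + (0.8526)(0.9848)(0.6600) = 0.6449.
Air mass m = 1/cos θ_z = 1/0.6449 = 1.551; τ^m = 0.68^1.551 = 0.5498.
Surface direct beam = 1365 × 0.6449 × 0.5498 = 483.98 W/m².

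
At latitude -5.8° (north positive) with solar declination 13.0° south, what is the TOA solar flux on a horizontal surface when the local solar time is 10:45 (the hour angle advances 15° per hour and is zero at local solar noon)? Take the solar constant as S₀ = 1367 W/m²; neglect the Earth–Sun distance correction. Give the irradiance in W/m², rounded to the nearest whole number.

Hour angle H = 15° × (10.75 − 12) = -18.75°.
With φ = -5.8°, δ = -13.0°, H = -18.75°: sin φ sin δ = 0.0227, cos φ cos δ cos H = 0.9179, so cos θ_z = 0.9406.
Top-of-atmosphere irradiance = S₀ cos θ_z = 1367 × 0.9406 = 1285.80 W/m².

1286 W/m²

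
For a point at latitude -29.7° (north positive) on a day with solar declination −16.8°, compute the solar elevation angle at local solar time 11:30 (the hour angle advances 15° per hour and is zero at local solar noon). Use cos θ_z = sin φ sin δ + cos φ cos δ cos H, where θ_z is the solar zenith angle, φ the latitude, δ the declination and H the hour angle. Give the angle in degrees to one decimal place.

Hour angle H = 15° × (11.5 − 12) = -7.50°.
cos θ_z = sin φ sin δ + cos φ cos δ cos H = (-0.4955)(-0.2890) + (0.8686)(0.9573)(0.9914) = 0.9676.
θ_z = arccos(0.9676) = 14.62°, so the elevation is 90° − 14.62° = 75.38°.

75.4°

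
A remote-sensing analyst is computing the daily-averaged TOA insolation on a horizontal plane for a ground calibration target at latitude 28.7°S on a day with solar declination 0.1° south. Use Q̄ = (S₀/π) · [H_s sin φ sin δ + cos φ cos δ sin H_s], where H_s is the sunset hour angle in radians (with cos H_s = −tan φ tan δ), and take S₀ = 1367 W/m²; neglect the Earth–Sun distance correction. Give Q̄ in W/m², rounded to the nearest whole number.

cos H_s = −tan(-28.7°) · tan(-0.1°) = -0.0010, so H_s = arccos(-0.0010) = 90.06°. In radians, H_s = 1.5718.
H_s sin φ sin δ = 1.5718 × -0.4802 × -0.0017 = 0.0013.
cos φ cos δ sin H_s = 0.8771 × 1.0000 × 1.0000 = 0.8771.
Q̄ = (1367/π) × (0.0013 + 0.8771) = 435.13 × 0.8784 = 382.22 W/m².

382 W/m²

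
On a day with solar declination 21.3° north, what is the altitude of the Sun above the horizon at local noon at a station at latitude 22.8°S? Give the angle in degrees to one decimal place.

At local solar noon the hour angle is zero, so the elevation is 90° − |φ − δ| = 90° − |-22.8° − (21.3°)| = 90° − 44.1° = 45.9°.

45.9°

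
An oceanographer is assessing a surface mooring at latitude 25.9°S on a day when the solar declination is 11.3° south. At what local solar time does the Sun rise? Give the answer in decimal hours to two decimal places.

5.63 h

The sunset hour angle satisfies cos H_s = −tan φ tan δ = -0.0970, giving H_s = 95.57°.
Sunrise is at 12 − H_s/15 = 12 − 6.371 = 5.629 h local solar time.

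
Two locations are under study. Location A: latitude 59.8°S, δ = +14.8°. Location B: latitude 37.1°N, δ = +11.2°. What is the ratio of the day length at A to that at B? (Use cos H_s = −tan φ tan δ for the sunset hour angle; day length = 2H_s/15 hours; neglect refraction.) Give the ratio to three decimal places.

A: H_s = arccos(−tan -59.8° · tan 14.8°) = 63.00°, so 2H_s/15 = 8.4000 h.
B: H_s = arccos(−tan 37.1° · tan 11.2°) = 98.61°, so 2H_s/15 = 13.1480 h.
Ratio A/B = 8.4000 / 13.1480 = 0.6389.

0.639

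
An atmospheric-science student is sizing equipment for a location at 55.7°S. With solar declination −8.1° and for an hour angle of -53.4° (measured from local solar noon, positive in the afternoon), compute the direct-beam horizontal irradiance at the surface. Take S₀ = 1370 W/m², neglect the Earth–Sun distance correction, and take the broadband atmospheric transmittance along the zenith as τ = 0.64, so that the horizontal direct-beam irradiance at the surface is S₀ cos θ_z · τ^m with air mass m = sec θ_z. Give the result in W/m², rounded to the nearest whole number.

228 W/m²

cos θ_z = sin(-55.7°) sin(-8.1°) + cos(-55.7°) cos(-8.1°) cos(-53.40°) = 0.1164 + 0.3326 = 0.4490.
Air mass m = 1/cos θ_z = 1/0.4490 = 2.227; τ^m = 0.64^2.227 = 0.3701.
Surface direct beam = 1370 × 0.4490 × 0.3701 = 227.66 W/m².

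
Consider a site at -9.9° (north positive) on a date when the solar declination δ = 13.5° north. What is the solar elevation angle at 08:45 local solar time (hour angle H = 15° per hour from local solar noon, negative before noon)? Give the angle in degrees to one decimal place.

Hour angle H = 15° × (8.75 − 12) = -48.75°.
With φ = -9.9°, δ = 13.5°, H = -48.75°: sin φ sin δ = -0.0401, cos φ cos δ cos H = 0.6316, so cos θ_z = 0.5915.
θ_z = arccos(0.5915) = 53.74°, so the elevation is 90° − 53.74° = 36.26°.

36.3°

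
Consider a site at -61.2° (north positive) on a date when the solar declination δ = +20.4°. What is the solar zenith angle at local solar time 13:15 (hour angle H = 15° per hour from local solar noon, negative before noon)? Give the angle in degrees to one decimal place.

83.0°

Hour angle H = 15° × (13.25 − 12) = 18.75°.
cos θ_z = sin(-61.2°) sin(20.4°) + cos(-61.2°) cos(20.4°) cos(18.75°) = -0.3055 + 0.4276 = 0.1221.
θ_z = arccos(0.1221) = 82.99°.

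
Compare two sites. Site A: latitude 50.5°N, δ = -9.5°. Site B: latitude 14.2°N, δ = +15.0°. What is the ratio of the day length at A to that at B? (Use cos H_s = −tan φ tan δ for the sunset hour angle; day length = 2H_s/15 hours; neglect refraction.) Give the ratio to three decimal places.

0.834

A: H_s = arccos(−tan 50.5° · tan -9.5°) = 78.29°, so 2H_s/15 = 10.4387 h.
B: H_s = arccos(−tan 14.2° · tan 15.0°) = 93.89°, so 2H_s/15 = 12.5187 h.
Ratio A/B = 10.4387 / 12.5187 = 0.8338.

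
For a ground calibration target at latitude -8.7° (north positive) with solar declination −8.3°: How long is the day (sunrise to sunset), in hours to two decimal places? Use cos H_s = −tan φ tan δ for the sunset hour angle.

−tan φ tan δ = −(-0.1530)(-0.1459) = -0.0223; H_s = arccos(-0.0223) = 91.28°.
Day length = 2 H_s / 15° h⁻¹ = 182.56° / 15 = 12.171 h.

12.17 hours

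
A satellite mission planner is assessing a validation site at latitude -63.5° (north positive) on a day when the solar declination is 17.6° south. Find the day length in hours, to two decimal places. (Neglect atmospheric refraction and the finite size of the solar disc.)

cos H_s = −tan(-63.5°) · tan(-17.6°) = -0.6362, so H_s = arccos(-0.6362) = 129.51°.
Day length = 2 H_s / 15° h⁻¹ = 259.02° / 15 = 17.268 h.

17.27 hours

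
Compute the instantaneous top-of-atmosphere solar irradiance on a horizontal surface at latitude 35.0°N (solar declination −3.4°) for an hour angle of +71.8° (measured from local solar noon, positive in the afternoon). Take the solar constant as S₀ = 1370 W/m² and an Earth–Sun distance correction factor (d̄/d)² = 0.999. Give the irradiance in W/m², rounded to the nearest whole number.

303 W/m²

cos θ_z = sin φ sin δ + cos φ cos δ cos H = (0.5736)(-0.0593) + (0.8192)(0.9982)(0.3123) = 0.2214.
Top-of-atmosphere irradiance = S₀ (d̄/d)² cos θ_z = 1370 × 0.999 × 0.2214 = 303.01 W/m².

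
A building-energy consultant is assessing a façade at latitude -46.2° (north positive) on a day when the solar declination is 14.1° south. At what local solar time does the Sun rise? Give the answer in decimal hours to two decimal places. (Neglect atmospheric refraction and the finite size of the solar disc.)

The sunset hour angle satisfies cos H_s = −tan φ tan δ = -0.2619, giving H_s = 105.18°.
Sunrise is at 12 − H_s/15 = 12 − 7.012 = 4.988 h local solar time.

4.99 h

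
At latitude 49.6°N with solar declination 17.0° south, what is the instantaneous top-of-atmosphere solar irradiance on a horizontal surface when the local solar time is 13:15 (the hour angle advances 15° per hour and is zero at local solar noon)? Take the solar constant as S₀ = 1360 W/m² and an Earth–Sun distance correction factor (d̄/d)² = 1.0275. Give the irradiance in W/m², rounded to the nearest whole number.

Hour angle H = 15° × (13.25 − 12) = 18.75°.
cos θ_z = sin φ sin δ + cos φ cos δ cos H = (0.7615)(-0.2924) + (0.6481)(0.9563)(0.9469) = 0.3642.
Top-of-atmosphere irradiance = S₀ (d̄/d)² cos θ_z = 1360 × 1.0275 × 0.3642 = 508.93 W/m².

509 W/m²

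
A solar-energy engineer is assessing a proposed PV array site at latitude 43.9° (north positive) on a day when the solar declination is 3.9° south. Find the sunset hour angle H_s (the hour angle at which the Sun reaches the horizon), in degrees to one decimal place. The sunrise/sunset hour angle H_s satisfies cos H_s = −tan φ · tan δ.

86.2°

cos H_s = −tan(43.9°) · tan(-3.9°) = 0.0656, so H_s = arccos(0.0656) = 86.24°.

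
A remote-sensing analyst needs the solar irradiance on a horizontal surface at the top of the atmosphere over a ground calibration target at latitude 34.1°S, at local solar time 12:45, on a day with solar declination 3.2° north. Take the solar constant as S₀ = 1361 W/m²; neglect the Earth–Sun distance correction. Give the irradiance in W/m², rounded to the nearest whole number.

Hour angle H = 15° × (12.75 − 12) = 11.25°.
cos θ_z = sin(-34.1°) sin(3.2°) + cos(-34.1°) cos(3.2°) cos(11.25°) = -0.0313 + 0.8109 = 0.7796.
Top-of-atmosphere irradiance = S₀ cos θ_z = 1361 × 0.7796 = 1061.04 W/m².

1061 W/m²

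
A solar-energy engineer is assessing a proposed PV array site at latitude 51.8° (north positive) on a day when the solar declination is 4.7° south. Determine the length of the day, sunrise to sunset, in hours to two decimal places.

cos H_s = −tan(51.8°) · tan(-4.7°) = 0.1045, so H_s = arccos(0.1045) = 84.00°.
Day length = 2 H_s / 15° h⁻¹ = 168.00° / 15 = 11.200 h.

11.20 hours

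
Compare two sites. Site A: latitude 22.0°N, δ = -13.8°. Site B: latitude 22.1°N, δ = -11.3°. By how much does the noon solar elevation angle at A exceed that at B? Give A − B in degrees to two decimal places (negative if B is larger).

A: 90° − |22.0 − (-13.8)| = 54.20°.
B: 90° − |22.1 − (-11.3)| = 56.60°.
A − B = 54.20 − 56.60 = -2.40°.

-2.40°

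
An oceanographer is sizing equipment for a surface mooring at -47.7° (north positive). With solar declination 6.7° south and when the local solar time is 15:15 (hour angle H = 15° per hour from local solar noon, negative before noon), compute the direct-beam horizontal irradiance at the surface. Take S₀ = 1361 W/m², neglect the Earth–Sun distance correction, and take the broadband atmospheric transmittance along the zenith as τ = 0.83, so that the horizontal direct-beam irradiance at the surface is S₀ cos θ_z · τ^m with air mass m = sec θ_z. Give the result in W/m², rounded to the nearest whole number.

504 W/m²

Hour angle H = 15° × (15.25 − 12) = 48.75°.
cos θ_z = sin φ sin δ + cos φ cos δ cos H = (-0.7396)(-0.1167) + (0.6730)(0.9932)(0.6593) = 0.5270.
Air mass m = 1/cos θ_z = 1/0.5270 = 1.898; τ^m = 0.83^1.898 = 0.7021.
Surface direct beam = 1361 × 0.5270 × 0.7021 = 503.58 W/m².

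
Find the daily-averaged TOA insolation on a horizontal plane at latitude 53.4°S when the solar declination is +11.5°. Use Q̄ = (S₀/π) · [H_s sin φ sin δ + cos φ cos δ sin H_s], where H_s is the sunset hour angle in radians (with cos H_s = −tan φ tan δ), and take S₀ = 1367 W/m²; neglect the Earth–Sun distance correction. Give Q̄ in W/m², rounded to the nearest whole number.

The sunset hour angle satisfies cos H_s = −tan φ tan δ = 0.2739, giving H_s = 74.10°. In radians, H_s = 1.2933.
H_s sin φ sin δ = 1.2933 × -0.8028 × 0.1994 = -0.2070.
cos φ cos δ sin H_s = 0.5962 × 0.9799 × 0.9617 = 0.5618.
Q̄ = (1367/π) × (-0.2070 + 0.5618) = 435.13 × 0.3548 = 154.38 W/m².

154 W/m²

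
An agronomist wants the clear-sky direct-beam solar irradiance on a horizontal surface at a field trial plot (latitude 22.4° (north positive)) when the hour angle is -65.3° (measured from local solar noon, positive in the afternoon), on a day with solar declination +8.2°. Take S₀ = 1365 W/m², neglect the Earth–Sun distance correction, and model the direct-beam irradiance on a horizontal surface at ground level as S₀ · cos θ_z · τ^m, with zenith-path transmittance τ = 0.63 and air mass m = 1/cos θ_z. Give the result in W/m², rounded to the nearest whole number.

207 W/m²

With φ = 22.4°, δ = 8.2°, H = -65.30°: sin φ sin δ = 0.0544, cos φ cos δ cos H = 0.3824, so cos θ_z = 0.4368.
Air mass m = 1/cos θ_z = 1/0.4368 = 2.289; τ^m = 0.63^2.289 = 0.3473.
Surface direct beam = 1365 × 0.4368 × 0.3473 = 207.07 W/m².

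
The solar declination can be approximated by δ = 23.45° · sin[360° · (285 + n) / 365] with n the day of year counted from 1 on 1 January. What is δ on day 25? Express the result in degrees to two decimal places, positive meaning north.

360 × (285 + 25) / 365 = 305.753°; sin(305.753°) = -0.8115.
δ = 23.45 × -0.8115 = -19.030° ≈ -19.03°.

-19.03°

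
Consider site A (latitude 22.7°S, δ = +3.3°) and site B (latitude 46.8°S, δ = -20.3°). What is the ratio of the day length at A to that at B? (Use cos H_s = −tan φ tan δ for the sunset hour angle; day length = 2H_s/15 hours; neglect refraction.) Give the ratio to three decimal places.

0.783

A: H_s = arccos(−tan -22.7° · tan 3.3°) = 88.62°, so 2H_s/15 = 11.8160 h.
B: H_s = arccos(−tan -46.8° · tan -20.3°) = 113.20°, so 2H_s/15 = 15.0933 h.
Ratio A/B = 11.8160 / 15.0933 = 0.7829.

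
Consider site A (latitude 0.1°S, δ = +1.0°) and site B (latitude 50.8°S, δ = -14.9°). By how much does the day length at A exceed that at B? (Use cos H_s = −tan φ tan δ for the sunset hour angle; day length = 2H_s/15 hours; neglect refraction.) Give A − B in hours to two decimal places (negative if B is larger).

-2.54 h

A: H_s = arccos(−tan -0.1° · tan 1.0°) = 90.00°, so 2H_s/15 = 12.0000 h.
B: H_s = arccos(−tan -50.8° · tan -14.9°) = 109.04°, so 2H_s/15 = 14.5387 h.
A − B = 12.0000 − 14.5387 = -2.5387 h.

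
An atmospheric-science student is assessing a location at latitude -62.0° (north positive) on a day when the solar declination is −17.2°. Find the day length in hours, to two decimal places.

16.75 hours

cos H_s = −tan(-62.0°) · tan(-17.2°) = -0.5822, so H_s = arccos(-0.5822) = 125.61°.
Day length = 2 H_s / 15° h⁻¹ = 251.22° / 15 = 16.748 h.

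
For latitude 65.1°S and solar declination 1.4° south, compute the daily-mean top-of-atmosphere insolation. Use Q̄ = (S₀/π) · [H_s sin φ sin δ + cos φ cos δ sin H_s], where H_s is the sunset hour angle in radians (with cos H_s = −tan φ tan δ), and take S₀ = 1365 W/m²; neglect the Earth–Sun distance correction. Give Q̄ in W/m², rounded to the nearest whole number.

−tan φ tan δ = −(-2.1543)(-0.0244) = -0.0526; H_s = arccos(-0.0526) = 93.02°. In radians, H_s = 1.6235.
H_s sin φ sin δ = 1.6235 × -0.9070 × -0.0244 = 0.0359.
cos φ cos δ sin H_s = 0.4210 × 0.9997 × 0.9986 = 0.4203.
Q̄ = (1365/π) × (0.0359 + 0.4203) = 434.49 × 0.4562 = 198.21 W/m².

198 W/m²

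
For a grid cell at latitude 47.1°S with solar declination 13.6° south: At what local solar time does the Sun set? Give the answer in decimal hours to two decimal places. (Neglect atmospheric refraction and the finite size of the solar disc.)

19.01 h

−tan φ tan δ = −(-1.0761)(-0.2419) = -0.2603; H_s = arccos(-0.2603) = 105.09°.
Sunset is at 12 + H_s/15 = 12 + 7.006 = 19.006 h local solar time.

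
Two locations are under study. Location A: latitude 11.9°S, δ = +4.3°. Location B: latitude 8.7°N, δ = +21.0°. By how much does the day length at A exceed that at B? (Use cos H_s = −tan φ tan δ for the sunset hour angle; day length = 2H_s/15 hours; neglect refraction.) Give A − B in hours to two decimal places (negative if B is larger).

-0.57 h

A: H_s = arccos(−tan -11.9° · tan 4.3°) = 89.09°, so 2H_s/15 = 11.8787 h.
B: H_s = arccos(−tan 8.7° · tan 21.0°) = 93.37°, so 2H_s/15 = 12.4493 h.
A − B = 11.8787 − 12.4493 = -0.5706 h.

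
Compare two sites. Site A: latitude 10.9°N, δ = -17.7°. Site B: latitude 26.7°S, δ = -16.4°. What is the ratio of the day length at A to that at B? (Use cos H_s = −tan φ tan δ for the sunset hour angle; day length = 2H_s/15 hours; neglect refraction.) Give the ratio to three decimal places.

0.878

A: H_s = arccos(−tan 10.9° · tan -17.7°) = 86.48°, so 2H_s/15 = 11.5307 h.
B: H_s = arccos(−tan -26.7° · tan -16.4°) = 98.51°, so 2H_s/15 = 13.1347 h.
Ratio A/B = 11.5307 / 13.1347 = 0.8779.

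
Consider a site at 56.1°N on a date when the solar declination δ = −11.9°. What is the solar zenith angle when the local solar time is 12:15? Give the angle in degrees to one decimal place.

68.1°

Hour angle H = 15° × (12.25 − 12) = 3.75°.
cos θ_z = sin(56.1°) sin(-11.9°) + cos(56.1°) cos(-11.9°) cos(3.75°) = -0.1712 + 0.5446 = 0.3734.
θ_z = arccos(0.3734) = 68.07°.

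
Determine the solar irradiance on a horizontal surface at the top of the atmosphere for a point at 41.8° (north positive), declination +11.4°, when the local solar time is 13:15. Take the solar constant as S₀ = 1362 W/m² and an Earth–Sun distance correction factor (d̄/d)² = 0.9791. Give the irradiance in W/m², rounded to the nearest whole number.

1098 W/m²

Hour angle H = 15° × (13.25 − 12) = 18.75°.
With φ = 41.8°, δ = 11.4°, H = 18.75°: sin φ sin δ = 0.1317, cos φ cos δ cos H = 0.6920, so cos θ_z = 0.8237.
Top-of-atmosphere irradiance = S₀ (d̄/d)² cos θ_z = 1362 × 0.9791 × 0.8237 = 1098.43 W/m².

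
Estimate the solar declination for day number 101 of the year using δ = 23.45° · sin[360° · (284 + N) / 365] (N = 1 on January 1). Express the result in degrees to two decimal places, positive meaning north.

+7.91°

360 × (284 + 101) / 365 = 379.726°; sin(379.726°) = 0.3375.
δ = 23.45 × 0.3375 = 7.914° ≈ +7.91°.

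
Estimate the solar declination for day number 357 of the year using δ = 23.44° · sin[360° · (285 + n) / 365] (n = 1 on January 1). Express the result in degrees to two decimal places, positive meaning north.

360 × (285 + 357) / 365 = 633.205°; sin(633.205°) = -0.9984.
δ = 23.44 × -0.9984 = -23.402° ≈ -23.40°.

-23.40°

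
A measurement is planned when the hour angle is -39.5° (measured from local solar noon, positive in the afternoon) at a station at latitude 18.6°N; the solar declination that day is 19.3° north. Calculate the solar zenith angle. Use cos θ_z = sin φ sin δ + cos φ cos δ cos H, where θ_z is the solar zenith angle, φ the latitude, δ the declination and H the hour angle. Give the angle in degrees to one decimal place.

37.3°

With φ = 18.6°, δ = 19.3°, H = -39.50°: sin φ sin δ = 0.1054, cos φ cos δ cos H = 0.6902, so cos θ_z = 0.7956.
θ_z = arccos(0.7956) = 37.29°.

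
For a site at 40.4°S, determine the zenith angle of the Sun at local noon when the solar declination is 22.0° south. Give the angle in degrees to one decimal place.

18.4°

At local solar noon the hour angle is zero, so the zenith angle is |φ − δ| = |-40.4° − (-22.0°)| = 18.4°.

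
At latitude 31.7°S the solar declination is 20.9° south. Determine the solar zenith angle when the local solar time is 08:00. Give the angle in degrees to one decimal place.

Hour angle H = 15° × (8 − 12) = -60.00°.
cos θ_z = sin(-31.7°) sin(-20.9°) + cos(-31.7°) cos(-20.9°) cos(-60.00°) = 0.1875 + 0.3974 = 0.5849.
θ_z = arccos(0.5849) = 54.20°.

54.2°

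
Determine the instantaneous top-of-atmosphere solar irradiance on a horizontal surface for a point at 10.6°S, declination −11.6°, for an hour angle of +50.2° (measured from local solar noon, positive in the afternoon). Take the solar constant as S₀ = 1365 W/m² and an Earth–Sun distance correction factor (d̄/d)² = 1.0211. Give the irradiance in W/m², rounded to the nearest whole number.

cos θ_z = sin(-10.6°) sin(-11.6°) + cos(-10.6°) cos(-11.6°) cos(50.20°) = 0.0370 + 0.6163 = 0.6533.
Top-of-atmosphere irradiance = S₀ (d̄/d)² cos θ_z = 1365 × 1.0211 × 0.6533 = 910.57 W/m².

911 W/m²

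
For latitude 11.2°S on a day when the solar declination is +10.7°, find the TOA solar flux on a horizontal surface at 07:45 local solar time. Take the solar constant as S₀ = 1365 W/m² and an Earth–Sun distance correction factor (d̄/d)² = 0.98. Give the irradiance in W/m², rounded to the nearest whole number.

522 W/m²

Hour angle H = 15° × (7.75 − 12) = -63.75°.
cos θ_z = sin φ sin δ + cos φ cos δ cos H = (-0.1942)(0.1857) + (0.9810)(0.9826)(0.4423) = 0.3903.
Top-of-atmosphere irradiance = S₀ (d̄/d)² cos θ_z = 1365 × 0.98 × 0.3903 = 522.10 W/m².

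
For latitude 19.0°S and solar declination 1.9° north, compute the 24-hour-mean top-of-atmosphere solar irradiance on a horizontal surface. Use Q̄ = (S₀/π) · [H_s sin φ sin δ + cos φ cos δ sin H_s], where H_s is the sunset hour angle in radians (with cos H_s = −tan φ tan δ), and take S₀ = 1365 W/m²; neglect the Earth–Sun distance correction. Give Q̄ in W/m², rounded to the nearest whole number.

The sunset hour angle satisfies cos H_s = −tan φ tan δ = 0.0114, giving H_s = 89.35°. In radians, H_s = 1.5595.
H_s sin φ sin δ = 1.5595 × -0.3256 × 0.0332 = -0.0169.
cos φ cos δ sin H_s = 0.9455 × 0.9995 × 0.9999 = 0.9449.
Q̄ = (1365/π) × (-0.0169 + 0.9449) = 434.49 × 0.9280 = 403.21 W/m².

403 W/m²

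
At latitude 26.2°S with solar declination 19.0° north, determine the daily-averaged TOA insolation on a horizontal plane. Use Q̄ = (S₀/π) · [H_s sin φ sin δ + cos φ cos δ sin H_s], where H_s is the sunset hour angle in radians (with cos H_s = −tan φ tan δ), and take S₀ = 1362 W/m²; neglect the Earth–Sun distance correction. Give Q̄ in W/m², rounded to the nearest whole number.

The sunset hour angle satisfies cos H_s = −tan φ tan δ = 0.1694, giving H_s = 80.25°. In radians, H_s = 1.4006.
H_s sin φ sin δ = 1.4006 × -0.4415 × 0.3256 = -0.2013.
cos φ cos δ sin H_s = 0.8973 × 0.9455 × 0.9856 = 0.8362.
Q̄ = (1362/π) × (-0.2013 + 0.8362) = 433.54 × 0.6349 = 275.25 W/m².

275 W/m²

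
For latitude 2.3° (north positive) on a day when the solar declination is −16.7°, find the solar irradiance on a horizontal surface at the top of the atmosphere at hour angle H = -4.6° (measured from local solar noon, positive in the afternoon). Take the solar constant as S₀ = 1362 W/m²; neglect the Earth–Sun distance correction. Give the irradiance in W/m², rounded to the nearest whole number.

cos θ_z = sin(2.3°) sin(-16.7°) + cos(2.3°) cos(-16.7°) cos(-4.60°) = -0.0115 + 0.9540 = 0.9425.
Top-of-atmosphere irradiance = S₀ cos θ_z = 1362 × 0.9425 = 1283.68 W/m².

1284 W/m²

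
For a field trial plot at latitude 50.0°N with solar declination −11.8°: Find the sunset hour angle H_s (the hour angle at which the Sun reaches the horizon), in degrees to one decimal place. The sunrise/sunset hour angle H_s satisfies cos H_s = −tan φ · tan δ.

75.6°

−tan φ tan δ = −(1.1918)(-0.2089) = 0.2490; H_s = arccos(0.2490) = 75.58°.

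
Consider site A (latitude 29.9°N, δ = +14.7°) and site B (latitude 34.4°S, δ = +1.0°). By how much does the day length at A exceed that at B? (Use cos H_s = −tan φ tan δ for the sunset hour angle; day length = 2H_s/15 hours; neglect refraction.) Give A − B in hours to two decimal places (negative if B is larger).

+1.25 h

A: H_s = arccos(−tan 29.9° · tan 14.7°) = 98.68°, so 2H_s/15 = 13.1573 h.
B: H_s = arccos(−tan -34.4° · tan 1.0°) = 89.32°, so 2H_s/15 = 11.9093 h.
A − B = 13.1573 − 11.9093 = 1.2480 h.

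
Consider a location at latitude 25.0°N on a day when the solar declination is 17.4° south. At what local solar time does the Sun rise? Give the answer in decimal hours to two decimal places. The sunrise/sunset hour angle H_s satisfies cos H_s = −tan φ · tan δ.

The sunset hour angle satisfies cos H_s = −tan φ tan δ = 0.1461, giving H_s = 81.60°.
Sunrise is at 12 − H_s/15 = 12 − 5.440 = 6.560 h local solar time.

6.56 h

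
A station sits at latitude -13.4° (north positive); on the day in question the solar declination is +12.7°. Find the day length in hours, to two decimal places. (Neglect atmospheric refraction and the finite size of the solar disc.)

cos H_s = −tan(-13.4°) · tan(12.7°) = 0.0537, so H_s = arccos(0.0537) = 86.92°.
Day length = 2 H_s / 15° h⁻¹ = 173.84° / 15 = 11.589 h.

11.59 hours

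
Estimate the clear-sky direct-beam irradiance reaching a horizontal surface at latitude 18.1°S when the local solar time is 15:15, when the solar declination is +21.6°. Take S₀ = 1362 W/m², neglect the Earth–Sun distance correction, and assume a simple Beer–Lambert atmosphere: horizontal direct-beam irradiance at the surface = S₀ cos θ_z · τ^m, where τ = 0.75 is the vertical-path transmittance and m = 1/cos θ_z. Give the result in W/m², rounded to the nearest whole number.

Hour angle H = 15° × (15.25 − 12) = 48.75°.
cos θ_z = sin(-18.1°) sin(21.6°) + cos(-18.1°) cos(21.6°) cos(48.75°) = -0.1144 + 0.5827 = 0.4683.
Air mass m = 1/cos θ_z = 1/0.4683 = 2.135; τ^m = 0.75^2.135 = 0.5411.
Surface direct beam = 1362 × 0.4683 × 0.5411 = 345.13 W/m².

345 W/m²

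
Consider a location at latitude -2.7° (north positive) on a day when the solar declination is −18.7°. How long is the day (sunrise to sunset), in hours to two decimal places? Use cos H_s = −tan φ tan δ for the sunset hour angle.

12.12 hours

−tan φ tan δ = −(-0.0472)(-0.3385) = -0.0160; H_s = arccos(-0.0160) = 90.92°.
Day length = 2 H_s / 15° h⁻¹ = 181.84° / 15 = 12.123 h.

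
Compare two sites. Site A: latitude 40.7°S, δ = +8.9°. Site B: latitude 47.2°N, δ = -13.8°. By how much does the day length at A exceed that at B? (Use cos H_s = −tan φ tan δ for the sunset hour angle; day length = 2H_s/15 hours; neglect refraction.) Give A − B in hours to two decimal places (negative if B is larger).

A: H_s = arccos(−tan -40.7° · tan 8.9°) = 82.26°, so 2H_s/15 = 10.9680 h.
B: H_s = arccos(−tan 47.2° · tan -13.8°) = 74.62°, so 2H_s/15 = 9.9493 h.
A − B = 10.9680 − 9.9493 = 1.0187 h.

+1.02 h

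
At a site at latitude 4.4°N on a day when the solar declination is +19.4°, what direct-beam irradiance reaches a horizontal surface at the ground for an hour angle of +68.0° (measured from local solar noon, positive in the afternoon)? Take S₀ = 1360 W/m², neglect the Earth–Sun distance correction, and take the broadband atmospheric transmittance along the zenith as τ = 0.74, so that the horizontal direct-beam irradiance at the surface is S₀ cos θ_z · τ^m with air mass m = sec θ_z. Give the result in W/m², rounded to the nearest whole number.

232 W/m²

cos θ_z = sin(4.4°) sin(19.4°) + cos(4.4°) cos(19.4°) cos(68.00°) = 0.0255 + 0.3523 = 0.3778.
Air mass m = 1/cos θ_z = 1/0.3778 = 2.647; τ^m = 0.74^2.647 = 0.4507.
Surface direct beam = 1360 × 0.3778 × 0.4507 = 231.57 W/m².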